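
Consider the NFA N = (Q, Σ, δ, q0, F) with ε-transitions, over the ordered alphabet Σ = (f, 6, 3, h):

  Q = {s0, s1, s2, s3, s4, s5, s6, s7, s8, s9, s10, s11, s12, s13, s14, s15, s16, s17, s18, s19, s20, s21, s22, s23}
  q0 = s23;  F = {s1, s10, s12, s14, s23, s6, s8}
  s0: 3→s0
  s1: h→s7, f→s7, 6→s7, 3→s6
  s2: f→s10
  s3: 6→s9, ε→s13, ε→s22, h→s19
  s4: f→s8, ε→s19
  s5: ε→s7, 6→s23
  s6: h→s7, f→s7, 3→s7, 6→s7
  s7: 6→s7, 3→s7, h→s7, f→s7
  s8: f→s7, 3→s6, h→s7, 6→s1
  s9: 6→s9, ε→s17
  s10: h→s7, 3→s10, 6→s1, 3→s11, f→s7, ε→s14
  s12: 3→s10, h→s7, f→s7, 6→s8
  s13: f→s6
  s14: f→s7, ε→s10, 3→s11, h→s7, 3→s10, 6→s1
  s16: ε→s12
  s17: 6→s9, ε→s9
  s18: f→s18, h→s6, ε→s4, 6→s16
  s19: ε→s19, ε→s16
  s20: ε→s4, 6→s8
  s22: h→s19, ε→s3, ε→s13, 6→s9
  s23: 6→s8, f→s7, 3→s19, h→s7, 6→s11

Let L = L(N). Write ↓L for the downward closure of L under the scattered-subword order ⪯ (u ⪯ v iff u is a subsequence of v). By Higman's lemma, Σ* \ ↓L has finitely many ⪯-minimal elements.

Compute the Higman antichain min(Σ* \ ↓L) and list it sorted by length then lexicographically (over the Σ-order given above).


Antichain: [f, h, 666, 636, 633, 3366].

|Q|=24, |F|=7, |δ|=65 (15 ε).
min D↑ (7 st, q0=0, F={1}): 0:f→1,6→2,3→3,h→1 1:f→1,6→1,3→1,h→1 2:f→1,6→4,3→5,h→1 3:f→1,6→2,3→6,h→1 4:f→1,6→1,3→5,h→1 5:f→1,6→1,3→1,h→1 6:f→1,6→4,3→6,h→1 (ε-aug+det+¬).
'f': |S_i|=[11, 1] end={s7} ∉↓L; 1/1 deletions ∈↓L.
'h': |S_i|=[11, 1] end={s7} — reject; 1/1 del acc.
'666': |S_i|=[11, 5, 3, 1] end={s7} rej; 3/3 del acc.
'636': N↓-sim [11, 5, 2, 1] end={s7} — reject; 3/3 deletions ∈↓L.
'633': N↓-sim [11, 5, 2, 1] end={s7} rej; 3/3 deletions ∈↓L.
'3366': run [11, 10, 6, 3, 1] end={s7} ∉↓L; 4/4 single-dels accept.
6 minimals (antichain).


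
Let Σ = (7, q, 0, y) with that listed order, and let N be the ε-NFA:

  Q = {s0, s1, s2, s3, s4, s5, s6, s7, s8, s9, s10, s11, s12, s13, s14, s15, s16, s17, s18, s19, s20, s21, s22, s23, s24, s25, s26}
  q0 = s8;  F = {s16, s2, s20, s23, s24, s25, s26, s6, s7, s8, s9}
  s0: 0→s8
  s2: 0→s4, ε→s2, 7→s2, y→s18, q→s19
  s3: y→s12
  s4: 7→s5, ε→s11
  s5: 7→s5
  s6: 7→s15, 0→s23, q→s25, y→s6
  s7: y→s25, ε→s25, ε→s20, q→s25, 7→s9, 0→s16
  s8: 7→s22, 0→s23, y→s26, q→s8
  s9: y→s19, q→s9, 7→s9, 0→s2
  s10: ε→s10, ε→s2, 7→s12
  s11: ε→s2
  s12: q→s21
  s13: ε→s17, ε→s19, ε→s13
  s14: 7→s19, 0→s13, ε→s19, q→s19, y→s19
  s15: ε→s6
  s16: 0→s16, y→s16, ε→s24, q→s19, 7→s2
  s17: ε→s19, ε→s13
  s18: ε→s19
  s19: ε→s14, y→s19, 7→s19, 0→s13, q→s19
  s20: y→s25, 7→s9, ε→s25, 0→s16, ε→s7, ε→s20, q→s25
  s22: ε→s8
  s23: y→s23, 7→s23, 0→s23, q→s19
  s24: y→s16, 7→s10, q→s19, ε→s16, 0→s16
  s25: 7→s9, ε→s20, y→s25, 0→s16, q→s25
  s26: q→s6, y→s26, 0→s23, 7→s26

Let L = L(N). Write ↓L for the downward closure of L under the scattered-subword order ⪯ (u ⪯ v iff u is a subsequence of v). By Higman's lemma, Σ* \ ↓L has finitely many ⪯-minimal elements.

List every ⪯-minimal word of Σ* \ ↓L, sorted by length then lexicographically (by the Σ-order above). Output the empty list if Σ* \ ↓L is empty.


A = [0q, yqq7y].

|Q|=27, |F|=11, |δ|=81 (23 ε).
min D↑ (9 st, q0=0, F={3}): 0:7→0,q→0,0→1,y→2 1:7→1,q→3,0→1,y→1 2:7→2,q→4,0→1,y→2 3:7→3,q→3,0→3,y→3 4:7→4,q→5,0→1,y→4 5:7→6,q→5,0→7,y→5 6:7→6,q→6,0→8,y→3 7:7→8,q→3,0→7,y→7 8:7→8,q→3,0→8,y→3.
'0q': |S_i|=[24, 15, 5] end={s13,s14,s17,s19,s21} rej; 2/2 single-dels accept.
'yqq7y': |S_i|=[24, 22, 21, 18, 13, 5] end={s13,s14,s17,s18,s19} — reject; 5/5 deletions ∈↓L.
2 words, ⪯-incomp.


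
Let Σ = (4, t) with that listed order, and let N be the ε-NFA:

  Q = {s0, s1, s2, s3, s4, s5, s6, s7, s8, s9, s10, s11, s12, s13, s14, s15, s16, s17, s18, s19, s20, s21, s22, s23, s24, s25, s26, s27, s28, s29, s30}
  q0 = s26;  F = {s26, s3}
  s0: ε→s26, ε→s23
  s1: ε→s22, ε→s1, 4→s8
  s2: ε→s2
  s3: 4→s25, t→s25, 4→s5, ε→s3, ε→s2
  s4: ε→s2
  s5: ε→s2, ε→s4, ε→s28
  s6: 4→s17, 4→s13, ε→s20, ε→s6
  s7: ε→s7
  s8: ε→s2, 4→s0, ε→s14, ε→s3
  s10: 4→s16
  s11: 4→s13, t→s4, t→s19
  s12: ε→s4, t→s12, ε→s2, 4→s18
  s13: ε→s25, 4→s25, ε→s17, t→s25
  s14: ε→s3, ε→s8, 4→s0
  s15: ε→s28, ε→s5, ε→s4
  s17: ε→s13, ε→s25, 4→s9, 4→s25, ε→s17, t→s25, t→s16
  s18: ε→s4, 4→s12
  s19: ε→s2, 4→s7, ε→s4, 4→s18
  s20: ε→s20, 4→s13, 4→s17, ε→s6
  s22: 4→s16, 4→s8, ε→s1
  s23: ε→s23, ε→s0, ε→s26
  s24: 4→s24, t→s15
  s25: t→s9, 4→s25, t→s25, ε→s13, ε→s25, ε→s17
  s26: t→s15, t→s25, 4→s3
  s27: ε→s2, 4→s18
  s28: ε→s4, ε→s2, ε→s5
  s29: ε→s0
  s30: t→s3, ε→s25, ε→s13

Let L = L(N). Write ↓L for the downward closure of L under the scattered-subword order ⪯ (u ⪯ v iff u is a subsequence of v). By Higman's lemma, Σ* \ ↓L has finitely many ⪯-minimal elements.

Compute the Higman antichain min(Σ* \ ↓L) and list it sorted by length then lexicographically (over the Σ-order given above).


|Q|=31, |F|=2, |δ|=85 (48 ε).
min D↑ (3 st, q0=0, F={2}): 0:4→1,t→2 1:4→2,t→2 2:4→2,t→2.
't': run [12, 10] end={s13,s15,s16,s17,s2,s25,s28,s4,s5,s9} — reject; 1/1 single-dels accept.
'44': |S_i|=[12, 10, 9] end={s13,s16,s17,s2,s25,s28,s4,s5,s9} rej; 2/2 single-dels accept.
2 obstructions.

Antichain: [t, 44].


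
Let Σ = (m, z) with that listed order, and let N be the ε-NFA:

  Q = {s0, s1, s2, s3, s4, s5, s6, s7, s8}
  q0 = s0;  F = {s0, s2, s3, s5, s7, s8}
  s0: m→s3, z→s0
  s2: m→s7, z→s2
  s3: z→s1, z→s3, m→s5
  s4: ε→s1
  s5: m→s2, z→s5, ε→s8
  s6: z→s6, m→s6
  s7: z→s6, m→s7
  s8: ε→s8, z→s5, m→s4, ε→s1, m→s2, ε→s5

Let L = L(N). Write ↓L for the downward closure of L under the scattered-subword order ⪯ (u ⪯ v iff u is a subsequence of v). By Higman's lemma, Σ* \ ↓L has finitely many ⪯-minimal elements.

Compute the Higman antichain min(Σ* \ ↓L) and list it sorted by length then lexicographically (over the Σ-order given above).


min(Σ*\↓L) = [mmmmz].

|Q|=9, |F|=6, |δ|=21 (5 ε).
min D↑ (6 st, q0=0, F={5}): 0:m→1,z→0 1:m→2,z→1 2:m→3,z→2 3:m→4,z→3 4:m→4,z→5 5:m→5,z→5 (ε-aug+det+¬).
'mmmmz': N↓-sim [9, 8, 7, 5, 2, 1] end={s6} — reject; 5/5 single-dels accept.
1 minimals (antichain).


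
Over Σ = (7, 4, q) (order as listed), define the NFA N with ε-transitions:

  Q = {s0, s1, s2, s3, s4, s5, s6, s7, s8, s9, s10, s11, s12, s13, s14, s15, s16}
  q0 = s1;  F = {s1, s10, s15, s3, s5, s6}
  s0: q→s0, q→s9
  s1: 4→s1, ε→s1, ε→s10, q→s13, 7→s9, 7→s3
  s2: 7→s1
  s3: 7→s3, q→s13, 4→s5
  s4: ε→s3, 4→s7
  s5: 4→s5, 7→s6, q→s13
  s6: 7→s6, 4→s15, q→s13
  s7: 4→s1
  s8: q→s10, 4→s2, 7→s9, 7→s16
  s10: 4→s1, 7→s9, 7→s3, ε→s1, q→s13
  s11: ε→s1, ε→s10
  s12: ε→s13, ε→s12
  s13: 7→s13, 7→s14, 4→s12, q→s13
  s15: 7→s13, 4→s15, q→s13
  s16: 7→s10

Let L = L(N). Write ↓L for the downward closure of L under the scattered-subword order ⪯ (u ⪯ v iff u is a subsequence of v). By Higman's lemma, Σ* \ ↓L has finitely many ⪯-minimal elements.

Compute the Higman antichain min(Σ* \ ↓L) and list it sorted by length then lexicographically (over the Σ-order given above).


|Q|=17, |F|=6, |δ|=42 (8 ε).
min D↑ (6 st, q0=0, F={2}): 0:7→1,4→0,q→2 1:7→1,4→3,q→2 2:7→2,4→2,q→2 3:7→4,4→3,q→2 4:7→4,4→5,q→2 5:7→2,4→5,q→2.
'q': run [10, 3] end={s12,s13,s14} rej; 1/1 deletions ∈↓L.
'74747': |S_i|=[10, 8, 6, 5, 4, 3] end={s12,s13,s14} ∉↓L; 5/5 single-dels accept.
2 minimals (antichain).

A = [q, 74747].


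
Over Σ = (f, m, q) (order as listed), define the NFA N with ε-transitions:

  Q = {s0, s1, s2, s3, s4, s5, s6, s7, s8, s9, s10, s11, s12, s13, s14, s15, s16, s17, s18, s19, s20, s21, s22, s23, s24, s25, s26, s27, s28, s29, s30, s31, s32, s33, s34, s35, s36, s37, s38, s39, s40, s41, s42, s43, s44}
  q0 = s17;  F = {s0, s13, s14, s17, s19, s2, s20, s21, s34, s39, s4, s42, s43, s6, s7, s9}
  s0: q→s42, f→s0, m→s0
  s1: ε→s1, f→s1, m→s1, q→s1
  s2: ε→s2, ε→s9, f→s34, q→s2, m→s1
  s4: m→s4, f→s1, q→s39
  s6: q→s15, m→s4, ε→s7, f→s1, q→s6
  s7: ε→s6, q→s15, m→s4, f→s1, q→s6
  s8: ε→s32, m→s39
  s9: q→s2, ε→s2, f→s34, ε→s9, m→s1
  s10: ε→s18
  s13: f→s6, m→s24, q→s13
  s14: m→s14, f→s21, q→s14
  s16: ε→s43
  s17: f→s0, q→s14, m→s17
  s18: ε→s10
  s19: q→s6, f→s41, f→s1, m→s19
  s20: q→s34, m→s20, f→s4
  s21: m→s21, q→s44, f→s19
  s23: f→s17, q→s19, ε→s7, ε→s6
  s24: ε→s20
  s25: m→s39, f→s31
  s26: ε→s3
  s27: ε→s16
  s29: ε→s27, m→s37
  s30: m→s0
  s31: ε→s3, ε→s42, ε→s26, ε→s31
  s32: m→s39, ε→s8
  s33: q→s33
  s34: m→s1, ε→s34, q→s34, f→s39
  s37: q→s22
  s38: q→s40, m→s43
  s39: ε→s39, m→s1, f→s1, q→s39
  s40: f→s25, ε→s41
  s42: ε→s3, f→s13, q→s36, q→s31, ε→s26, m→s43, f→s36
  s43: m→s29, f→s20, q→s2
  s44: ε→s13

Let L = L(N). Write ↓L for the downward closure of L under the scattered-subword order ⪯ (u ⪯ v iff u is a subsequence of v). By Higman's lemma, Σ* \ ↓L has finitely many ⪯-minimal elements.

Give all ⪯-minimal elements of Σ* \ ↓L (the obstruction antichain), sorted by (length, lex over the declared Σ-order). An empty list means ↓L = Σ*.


Antichain: [qfff, fqmqm].

|Q|=45, |F|=16, |δ|=97 (28 ε).
min D↑ (15 st, q0=0, F={11}): 0:f→1,m→0,q→2 1:f→1,m→1,q→3 2:f→4,m→2,q→2 3:f→5,m→6,q→3 4:f→7,m→4,q→5 5:f→8,m→9,q→5 6:f→9,m→6,q→10 7:f→11,m→7,q→8 8:f→11,m→12,q→8 9:f→12,m→9,q→13 10:f→13,m→11,q→10 11:f→11,m→11,q→11 12:f→11,m→12,q→14 13:f→14,m→11,q→13 14:f→11,m→11,q→14.
'qfff': run [30, 28, 15, 8, 2] end={s1,s41} rej; 4/4 del acc.
'fqmqm': N↓-sim [30, 28, 24, 14, 6, 1] end={s1} rej; 5/5 single-dels accept.
2 words, ⪯-incomp.


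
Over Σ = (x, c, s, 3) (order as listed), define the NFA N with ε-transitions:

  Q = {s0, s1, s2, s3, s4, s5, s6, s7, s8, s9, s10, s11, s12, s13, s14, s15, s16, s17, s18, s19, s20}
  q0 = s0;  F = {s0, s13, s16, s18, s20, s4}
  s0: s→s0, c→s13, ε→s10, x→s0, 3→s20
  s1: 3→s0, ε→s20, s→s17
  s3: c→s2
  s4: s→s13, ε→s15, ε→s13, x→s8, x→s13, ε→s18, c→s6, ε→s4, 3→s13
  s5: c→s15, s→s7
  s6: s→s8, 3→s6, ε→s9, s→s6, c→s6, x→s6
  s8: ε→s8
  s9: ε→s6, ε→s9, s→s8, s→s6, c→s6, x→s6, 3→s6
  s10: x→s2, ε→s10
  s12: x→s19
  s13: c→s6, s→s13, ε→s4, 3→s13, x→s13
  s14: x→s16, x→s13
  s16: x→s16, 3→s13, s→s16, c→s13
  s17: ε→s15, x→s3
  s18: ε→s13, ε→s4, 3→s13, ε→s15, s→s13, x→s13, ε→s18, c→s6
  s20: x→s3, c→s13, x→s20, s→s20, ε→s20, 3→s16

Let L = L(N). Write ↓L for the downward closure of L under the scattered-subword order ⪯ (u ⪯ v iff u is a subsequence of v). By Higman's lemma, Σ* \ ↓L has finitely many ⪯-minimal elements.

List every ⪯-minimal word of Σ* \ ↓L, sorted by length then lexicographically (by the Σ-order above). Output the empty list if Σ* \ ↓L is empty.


A = [cc, 333c].

|Q|=21, |F|=6, |δ|=64 (18 ε).
min D↑ (5 st, q0=0, F={3}): 0:x→0,c→1,s→0,3→2 1:x→1,c→3,s→1,3→1 2:x→2,c→1,s→2,3→4 3:x→3,c→3,s→3,3→3 4:x→4,c→1,s→4,3→1 [Hopcroft].
'cc': |S_i|=[13, 8, 3] end={s6,s8,s9} ∉↓L; 2/2 single-dels accept.
'333c': N↓-sim [13, 11, 8, 7, 3] end={s6,s8,s9} rej; 4/4 deletions ∈↓L.
2 words, ⪯-incomp.


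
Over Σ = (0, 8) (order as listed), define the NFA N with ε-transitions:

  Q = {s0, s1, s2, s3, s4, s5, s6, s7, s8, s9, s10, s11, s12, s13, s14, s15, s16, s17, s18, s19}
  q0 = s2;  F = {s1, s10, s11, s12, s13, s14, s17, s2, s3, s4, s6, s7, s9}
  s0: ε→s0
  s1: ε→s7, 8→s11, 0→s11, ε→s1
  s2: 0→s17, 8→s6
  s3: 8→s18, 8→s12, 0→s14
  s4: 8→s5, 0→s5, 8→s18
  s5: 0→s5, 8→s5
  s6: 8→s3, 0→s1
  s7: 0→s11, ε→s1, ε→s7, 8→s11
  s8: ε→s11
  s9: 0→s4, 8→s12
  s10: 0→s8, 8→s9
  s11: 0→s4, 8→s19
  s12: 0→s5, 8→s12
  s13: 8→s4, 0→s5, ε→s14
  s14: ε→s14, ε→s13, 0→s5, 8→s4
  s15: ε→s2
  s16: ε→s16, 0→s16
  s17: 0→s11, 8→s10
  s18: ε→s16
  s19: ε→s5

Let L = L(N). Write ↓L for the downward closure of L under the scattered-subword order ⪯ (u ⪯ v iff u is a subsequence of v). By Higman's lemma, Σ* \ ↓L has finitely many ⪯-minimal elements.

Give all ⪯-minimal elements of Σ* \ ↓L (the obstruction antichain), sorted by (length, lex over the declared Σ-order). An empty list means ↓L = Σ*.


|Q|=20, |F|=13, |δ|=44 (13 ε).
min D↑ (12 st, q0=0, F={8}): 0:0→1,8→2 1:0→3,8→4 2:0→5,8→6 3:0→7,8→8 4:0→3,8→9 5:0→3,8→3 6:0→10,8→11 7:0→8,8→8 8:0→8,8→8 9:0→7,8→11 10:0→8,8→7 11:0→8,8→11.
'008': |S_i|=[18, 15, 7, 4] end={s16,s18,s19,s5} — reject; 3/3 deletions ∈↓L.
'0000': N↓-sim [18, 15, 7, 4, 2] end={s16,s5} rej; 4/4 single-dels accept.
'8088': run [18, 16, 11, 6, 4] end={s16,s18,s19,s5} ∉↓L; 4/4 deletions ∈↓L.
'8800': N↓-sim [18, 16, 11, 6, 2] end={s16,s5} — reject; 4/4 single-dels accept.
'8880': run [18, 16, 11, 6, 2] end={s16,s5} ∉↓L; 4/4 single-dels accept.
5 words, ⪯-incomp.

Antichain: [008, 0000, 8088, 8800, 8880].


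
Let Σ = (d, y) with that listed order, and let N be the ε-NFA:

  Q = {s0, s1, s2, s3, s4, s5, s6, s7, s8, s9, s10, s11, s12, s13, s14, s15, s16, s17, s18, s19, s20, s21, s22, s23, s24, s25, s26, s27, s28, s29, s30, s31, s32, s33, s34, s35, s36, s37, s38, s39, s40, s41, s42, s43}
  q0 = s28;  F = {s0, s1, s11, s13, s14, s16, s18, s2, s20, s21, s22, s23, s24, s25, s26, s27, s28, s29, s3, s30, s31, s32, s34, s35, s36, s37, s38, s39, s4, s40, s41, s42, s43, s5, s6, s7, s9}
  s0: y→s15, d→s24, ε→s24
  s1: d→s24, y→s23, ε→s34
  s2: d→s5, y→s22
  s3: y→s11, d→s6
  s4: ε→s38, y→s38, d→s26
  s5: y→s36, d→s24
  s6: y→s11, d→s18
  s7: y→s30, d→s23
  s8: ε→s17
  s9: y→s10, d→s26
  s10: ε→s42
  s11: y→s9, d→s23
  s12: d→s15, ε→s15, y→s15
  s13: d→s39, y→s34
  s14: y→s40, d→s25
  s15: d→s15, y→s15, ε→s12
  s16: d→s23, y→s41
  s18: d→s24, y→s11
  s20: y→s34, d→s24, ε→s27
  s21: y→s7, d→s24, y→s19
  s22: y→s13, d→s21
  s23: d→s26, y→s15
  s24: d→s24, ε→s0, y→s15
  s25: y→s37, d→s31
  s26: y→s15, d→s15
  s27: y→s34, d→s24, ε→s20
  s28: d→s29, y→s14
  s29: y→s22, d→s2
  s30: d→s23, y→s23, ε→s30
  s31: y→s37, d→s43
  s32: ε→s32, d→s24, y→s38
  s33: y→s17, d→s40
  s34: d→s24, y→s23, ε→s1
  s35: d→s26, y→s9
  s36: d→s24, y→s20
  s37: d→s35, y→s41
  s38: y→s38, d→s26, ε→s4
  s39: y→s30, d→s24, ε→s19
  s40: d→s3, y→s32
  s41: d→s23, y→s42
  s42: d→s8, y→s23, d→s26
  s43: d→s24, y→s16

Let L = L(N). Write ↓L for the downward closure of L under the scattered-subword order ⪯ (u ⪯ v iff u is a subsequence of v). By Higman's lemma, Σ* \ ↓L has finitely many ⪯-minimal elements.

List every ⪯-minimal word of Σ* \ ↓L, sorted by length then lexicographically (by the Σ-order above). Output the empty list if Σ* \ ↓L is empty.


|Q|=44, |F|=37, |δ|=97 (15 ε).
min D↑ (34 st, q0=0, F={25}): 0:d→1,y→2 1:d→3,y→4 2:d→5,y→6 3:d→7,y→4 4:d→8,y→9 5:d→10,y→11 6:d→12,y→13 7:d→14,y→15 8:d→14,y→16 9:d→17,y→18 10:d→19,y→11 11:d→20,y→21 12:d→22,y→23 13:d→14,y→24 14:d→14,y→25 15:d→14,y→26 16:d→27,y→28 17:d→14,y→28 18:d→14,y→27 19:d→14,y→29 20:d→30,y→31 21:d→27,y→32 22:d→33,y→23 23:d→27,y→31 24:d→30,y→24 25:d→25,y→25 26:d→14,y→18 27:d→30,y→25 28:d→27,y→27 29:d→27,y→21 30:d→25,y→25 31:d→30,y→32 32:d→30,y→27 33:d→14,y→23 (ε-aug+det+¬).
'ddddy': |S_i|=[43, 37, 34, 28, 8, 2] end={s12,s15} ∉↓L; 5/5 single-dels accept.
'dyddy': run [43, 37, 28, 17, 8, 2] end={s12,s15} rej; 5/5 del acc.
'yyydy': N↓-sim [43, 39, 32, 19, 8, 2] end={s12,s15} rej; 5/5 single-dels accept.
'dyyyyy': |S_i|=[43, 37, 28, 21, 13, 4, 2] end={s12,s15} rej; 6/6 deletions ∈↓L.
'ydyddd': run [43, 39, 27, 17, 10, 5, 2] end={s12,s15} ∉↓L; 6/6 single-dels accept.
'yyyydd': run [43, 39, 32, 19, 11, 5, 2] end={s12,s15} ∉↓L; 6/6 del acc.
6 words, ⪯-incomp.

min(Σ*\↓L) = [ddddy, dyddy, yyydy, dyyyyy, ydyddd, yyyydd].


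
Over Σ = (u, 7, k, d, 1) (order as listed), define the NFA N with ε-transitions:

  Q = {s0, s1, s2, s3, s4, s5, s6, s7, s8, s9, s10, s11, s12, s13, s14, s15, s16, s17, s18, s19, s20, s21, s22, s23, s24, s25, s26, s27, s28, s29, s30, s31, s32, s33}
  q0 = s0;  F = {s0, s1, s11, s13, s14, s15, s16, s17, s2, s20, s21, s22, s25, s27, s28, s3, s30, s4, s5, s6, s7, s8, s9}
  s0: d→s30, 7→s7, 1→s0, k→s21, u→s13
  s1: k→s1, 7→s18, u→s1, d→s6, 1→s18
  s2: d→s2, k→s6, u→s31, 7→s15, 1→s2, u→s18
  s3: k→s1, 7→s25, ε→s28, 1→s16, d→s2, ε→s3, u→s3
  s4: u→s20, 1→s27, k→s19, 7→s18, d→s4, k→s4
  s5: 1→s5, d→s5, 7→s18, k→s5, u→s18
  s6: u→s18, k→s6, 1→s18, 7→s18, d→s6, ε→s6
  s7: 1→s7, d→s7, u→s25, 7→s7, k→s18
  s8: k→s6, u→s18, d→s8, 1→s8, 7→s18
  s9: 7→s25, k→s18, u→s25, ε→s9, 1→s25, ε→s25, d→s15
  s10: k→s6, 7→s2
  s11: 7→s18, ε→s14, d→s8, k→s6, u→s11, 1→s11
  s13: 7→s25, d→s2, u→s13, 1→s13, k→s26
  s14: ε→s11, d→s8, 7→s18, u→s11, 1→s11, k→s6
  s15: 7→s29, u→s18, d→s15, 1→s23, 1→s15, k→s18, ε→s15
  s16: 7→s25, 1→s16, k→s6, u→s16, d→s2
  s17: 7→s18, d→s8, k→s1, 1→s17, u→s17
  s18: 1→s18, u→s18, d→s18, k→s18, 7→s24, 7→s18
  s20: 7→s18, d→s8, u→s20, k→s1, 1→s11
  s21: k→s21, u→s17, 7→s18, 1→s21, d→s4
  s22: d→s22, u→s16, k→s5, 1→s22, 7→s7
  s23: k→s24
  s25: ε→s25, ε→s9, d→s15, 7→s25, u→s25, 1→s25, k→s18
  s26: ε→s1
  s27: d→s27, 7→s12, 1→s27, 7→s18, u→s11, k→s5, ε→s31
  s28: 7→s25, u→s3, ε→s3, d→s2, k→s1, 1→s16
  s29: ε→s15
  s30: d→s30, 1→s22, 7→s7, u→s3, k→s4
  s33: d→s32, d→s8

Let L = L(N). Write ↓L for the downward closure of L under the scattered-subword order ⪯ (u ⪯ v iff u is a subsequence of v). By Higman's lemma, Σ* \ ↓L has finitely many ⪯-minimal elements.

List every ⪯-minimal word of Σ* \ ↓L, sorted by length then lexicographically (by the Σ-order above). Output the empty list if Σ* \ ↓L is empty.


Antichain: [7k, k7, uk1, udu, d1ku].

|Q|=34, |F|=23, |δ|=144 (14 ε).
min D↑ (21 st, q0=0, F={8}): 0:u→1,7→2,k→3,d→4,1→0 1:u→1,7→5,k→6,d→7,1→1 2:u→5,7→2,k→8,d→2,1→2 3:u→9,7→8,k→3,d→10,1→3 4:u→11,7→2,k→10,d→4,1→12 5:u→5,7→5,k→8,d→13,1→5 6:u→6,7→8,k→6,d→14,1→8 7:u→8,7→13,k→14,d→7,1→7 8:u→8,7→8,k→8,d→8,1→8 9:u→9,7→8,k→6,d→15,1→9 10:u→16,7→8,k→10,d→10,1→17 11:u→11,7→5,k→6,d→7,1→18 12:u→18,7→2,k→19,d→12,1→12 13:u→8,7→13,k→8,d→13,1→13 14:u→8,7→8,k→14,d→14,1→8 15:u→8,7→8,k→14,d→15,1→15 16:u→16,7→8,k→6,d→15,1→20 17:u→20,7→8,k→19,d→17,1→17 18:u→18,7→5,k→14,d→7,1→18 19:u→8,7→8,k→19,d→19,1→19 20:u→20,7→8,k→14,d→15,1→20.
'7k': |S_i|=[31, 9, 2] end={s18,s24} ∉↓L; 2/2 single-dels accept.
'k7': run [31, 17, 3] end={s12,s18,s24} ∉↓L; 2/2 deletions ∈↓L.
'uk1': |S_i|=[31, 21, 5, 2] end={s18,s24} — reject; 3/3 del acc.
'udu': run [31, 21, 9, 3] end={s18,s24,s31} rej; 3/3 del acc.
'd1ku': N↓-sim [31, 26, 19, 4, 2] end={s18,s24} rej; 4/4 del acc.
5 words, ⪯-incomp.


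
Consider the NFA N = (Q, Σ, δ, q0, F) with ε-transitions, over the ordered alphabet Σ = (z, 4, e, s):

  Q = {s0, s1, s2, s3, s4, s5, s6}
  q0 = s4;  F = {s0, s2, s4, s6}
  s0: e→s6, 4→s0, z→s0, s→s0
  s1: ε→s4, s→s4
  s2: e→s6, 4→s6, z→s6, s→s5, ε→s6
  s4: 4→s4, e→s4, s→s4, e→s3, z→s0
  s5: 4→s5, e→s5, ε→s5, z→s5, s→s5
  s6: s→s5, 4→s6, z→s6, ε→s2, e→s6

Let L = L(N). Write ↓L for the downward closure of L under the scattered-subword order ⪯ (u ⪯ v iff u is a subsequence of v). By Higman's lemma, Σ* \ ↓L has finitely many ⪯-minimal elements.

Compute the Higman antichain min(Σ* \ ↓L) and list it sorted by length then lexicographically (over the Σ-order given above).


|Q|=7, |F|=4, |δ|=26 (4 ε).
min D↑ (4 st, q0=0, F={3}): 0:z→1,4→0,e→0,s→0 1:z→1,4→1,e→2,s→1 2:z→2,4→2,e→2,s→3 3:z→3,4→3,e→3,s→3.
'zes': run [6, 4, 3, 1] end={s5} — reject; 3/3 deletions ∈↓L.
1 obstructions.

min(Σ*\↓L) = [zes].


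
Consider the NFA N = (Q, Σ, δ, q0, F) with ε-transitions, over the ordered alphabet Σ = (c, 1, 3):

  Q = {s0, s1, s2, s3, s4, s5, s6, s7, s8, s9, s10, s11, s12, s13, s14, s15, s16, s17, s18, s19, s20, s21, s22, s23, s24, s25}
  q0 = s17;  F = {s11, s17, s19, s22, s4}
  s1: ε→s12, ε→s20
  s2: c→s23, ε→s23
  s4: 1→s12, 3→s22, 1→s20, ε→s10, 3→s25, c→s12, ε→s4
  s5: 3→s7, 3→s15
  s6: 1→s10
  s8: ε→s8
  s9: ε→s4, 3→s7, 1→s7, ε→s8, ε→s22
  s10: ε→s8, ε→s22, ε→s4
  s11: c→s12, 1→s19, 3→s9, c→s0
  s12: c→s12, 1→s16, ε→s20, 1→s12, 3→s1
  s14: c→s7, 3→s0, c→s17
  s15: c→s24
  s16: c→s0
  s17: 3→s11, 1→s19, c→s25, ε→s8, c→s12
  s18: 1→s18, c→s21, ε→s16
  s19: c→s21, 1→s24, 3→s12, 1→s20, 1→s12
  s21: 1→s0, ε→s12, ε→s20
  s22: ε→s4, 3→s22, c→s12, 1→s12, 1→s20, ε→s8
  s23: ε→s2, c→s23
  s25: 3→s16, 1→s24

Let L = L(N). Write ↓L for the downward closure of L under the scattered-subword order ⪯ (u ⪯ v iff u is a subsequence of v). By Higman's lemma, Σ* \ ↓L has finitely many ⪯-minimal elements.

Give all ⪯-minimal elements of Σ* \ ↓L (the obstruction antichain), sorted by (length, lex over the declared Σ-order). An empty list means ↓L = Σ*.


min(Σ*\↓L) = [c, 11, 13, 331].

|Q|=26, |F|=5, |δ|=63 (20 ε).
min D↑ (5 st, q0=0, F={1}): 0:c→1,1→2,3→3 1:c→1,1→1,3→1 2:c→1,1→1,3→1 3:c→1,1→2,3→4 4:c→1,1→1,3→4.
'c': N↓-sim [17, 8] end={s0,s1,s12,s16,s20,s21,s24,s25} rej; 1/1 single-dels accept.
'11': run [17, 9, 6] end={s0,s1,s12,s16,s20,s24} ∉↓L; 2/2 single-dels accept.
'13': N↓-sim [17, 9, 5] end={s0,s1,s12,s16,s20} ∉↓L; 2/2 del acc.
'331': run [17, 16, 13, 7] end={s0,s1,s12,s16,s20,s24,s7} — reject; 3/3 deletions ∈↓L.
4 minimals (antichain).


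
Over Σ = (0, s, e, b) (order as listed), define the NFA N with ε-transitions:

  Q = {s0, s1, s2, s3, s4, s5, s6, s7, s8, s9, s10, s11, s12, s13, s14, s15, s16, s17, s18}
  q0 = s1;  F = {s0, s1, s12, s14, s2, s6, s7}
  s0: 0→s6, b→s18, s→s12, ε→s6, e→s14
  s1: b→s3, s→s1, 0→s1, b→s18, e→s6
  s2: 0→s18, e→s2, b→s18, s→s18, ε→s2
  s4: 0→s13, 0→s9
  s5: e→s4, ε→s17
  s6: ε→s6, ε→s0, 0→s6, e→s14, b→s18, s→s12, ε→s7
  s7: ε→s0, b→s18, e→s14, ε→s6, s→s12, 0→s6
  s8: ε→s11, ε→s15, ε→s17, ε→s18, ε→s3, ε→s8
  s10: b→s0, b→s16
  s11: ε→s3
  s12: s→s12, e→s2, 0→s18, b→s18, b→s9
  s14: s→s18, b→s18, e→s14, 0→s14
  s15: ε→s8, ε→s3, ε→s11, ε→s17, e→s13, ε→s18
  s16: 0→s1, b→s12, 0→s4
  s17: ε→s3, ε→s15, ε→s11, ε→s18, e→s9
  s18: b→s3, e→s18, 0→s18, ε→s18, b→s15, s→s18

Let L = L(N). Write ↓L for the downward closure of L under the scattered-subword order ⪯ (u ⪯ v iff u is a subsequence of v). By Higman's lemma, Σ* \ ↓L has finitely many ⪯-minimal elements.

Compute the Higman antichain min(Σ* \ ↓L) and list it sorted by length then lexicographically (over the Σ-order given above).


|Q|=19, |F|=7, |δ|=70 (25 ε).
min D↑ (6 st, q0=0, F={2}): 0:0→0,s→0,e→1,b→2 1:0→1,s→3,e→4,b→2 2:0→2,s→2,e→2,b→2 3:0→2,s→3,e→5,b→2 4:0→4,s→2,e→4,b→2 5:0→2,s→2,e→5,b→2 [Hopcroft].
'b': N↓-sim [15, 8] end={s11,s13,s15,s17,s18,s3,s8,s9} ∉↓L; 1/1 single-dels accept.
'es0': run [15, 14, 10, 8] end={s11,s13,s15,s17,s18,s3,s8,s9} — reject; 3/3 deletions ∈↓L.
'ees': N↓-sim [15, 14, 10, 8] end={s11,s13,s15,s17,s18,s3,s8,s9} — reject; 3/3 single-dels accept.
3 words, ⪯-incomp.

A = [b, es0, ees].


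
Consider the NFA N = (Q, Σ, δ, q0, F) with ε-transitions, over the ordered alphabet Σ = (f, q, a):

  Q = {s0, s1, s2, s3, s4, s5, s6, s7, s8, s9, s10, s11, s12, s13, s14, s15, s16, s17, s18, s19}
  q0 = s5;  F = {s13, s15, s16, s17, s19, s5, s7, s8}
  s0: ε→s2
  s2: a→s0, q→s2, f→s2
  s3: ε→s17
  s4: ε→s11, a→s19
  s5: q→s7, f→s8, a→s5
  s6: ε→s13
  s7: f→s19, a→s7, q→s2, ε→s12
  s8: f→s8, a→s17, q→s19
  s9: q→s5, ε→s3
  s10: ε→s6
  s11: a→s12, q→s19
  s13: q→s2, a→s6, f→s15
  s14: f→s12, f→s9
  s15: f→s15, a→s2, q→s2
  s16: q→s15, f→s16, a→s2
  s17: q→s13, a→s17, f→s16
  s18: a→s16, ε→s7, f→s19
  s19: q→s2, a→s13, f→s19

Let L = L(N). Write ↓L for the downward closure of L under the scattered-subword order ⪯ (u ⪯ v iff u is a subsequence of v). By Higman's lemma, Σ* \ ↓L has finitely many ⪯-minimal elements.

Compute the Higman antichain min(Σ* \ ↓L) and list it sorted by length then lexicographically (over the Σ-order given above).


|Q|=20, |F|=8, |δ|=43 (8 ε).
min D↑ (9 st, q0=0, F={5}): 0:f→1,q→2,a→0 1:f→1,q→3,a→4 2:f→3,q→5,a→2 3:f→3,q→5,a→6 4:f→7,q→6,a→4 5:f→5,q→5,a→5 6:f→8,q→5,a→6 7:f→7,q→8,a→5 8:f→8,q→5,a→5 (ε-aug+det+¬).
'qq': |S_i|=[12, 8, 2] end={s0,s2} rej; 2/2 del acc.
'fafa': run [12, 9, 7, 4, 2] end={s0,s2} ∉↓L; 4/4 single-dels accept.
2 minimals (antichain).

A = [qq, fafa].


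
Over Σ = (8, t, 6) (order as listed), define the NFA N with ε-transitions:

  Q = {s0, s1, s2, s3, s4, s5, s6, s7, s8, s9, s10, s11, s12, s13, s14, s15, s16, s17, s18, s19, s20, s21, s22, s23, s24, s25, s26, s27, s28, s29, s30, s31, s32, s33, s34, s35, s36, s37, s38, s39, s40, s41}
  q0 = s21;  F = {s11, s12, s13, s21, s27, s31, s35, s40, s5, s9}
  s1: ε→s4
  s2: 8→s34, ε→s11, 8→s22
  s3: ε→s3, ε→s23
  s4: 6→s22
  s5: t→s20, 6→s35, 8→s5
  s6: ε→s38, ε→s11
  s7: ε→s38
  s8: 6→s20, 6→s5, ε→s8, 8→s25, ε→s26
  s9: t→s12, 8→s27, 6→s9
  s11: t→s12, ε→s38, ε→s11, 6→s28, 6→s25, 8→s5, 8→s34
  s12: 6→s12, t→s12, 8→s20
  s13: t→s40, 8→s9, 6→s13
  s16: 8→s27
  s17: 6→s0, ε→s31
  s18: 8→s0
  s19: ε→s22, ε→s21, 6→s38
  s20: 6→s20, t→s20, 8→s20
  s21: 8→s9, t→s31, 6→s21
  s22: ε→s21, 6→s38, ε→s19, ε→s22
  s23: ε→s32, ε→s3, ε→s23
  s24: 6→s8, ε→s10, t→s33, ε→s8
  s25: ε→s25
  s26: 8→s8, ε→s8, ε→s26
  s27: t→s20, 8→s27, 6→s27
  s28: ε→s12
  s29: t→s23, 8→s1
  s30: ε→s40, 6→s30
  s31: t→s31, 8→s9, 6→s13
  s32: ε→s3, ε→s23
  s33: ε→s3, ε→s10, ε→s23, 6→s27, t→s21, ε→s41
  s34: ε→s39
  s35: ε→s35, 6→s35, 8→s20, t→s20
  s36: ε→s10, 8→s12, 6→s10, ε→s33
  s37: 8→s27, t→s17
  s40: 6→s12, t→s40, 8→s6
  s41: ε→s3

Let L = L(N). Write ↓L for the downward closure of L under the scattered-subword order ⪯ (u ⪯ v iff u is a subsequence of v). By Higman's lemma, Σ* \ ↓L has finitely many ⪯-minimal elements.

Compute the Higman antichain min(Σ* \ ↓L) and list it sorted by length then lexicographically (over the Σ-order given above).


A = [88t, 8t8, t6t68].

|Q|=42, |F|=10, |δ|=96 (38 ε).
min D↑ (11 st, q0=0, F={6}): 0:8→1,t→2,6→0 1:8→3,t→4,6→1 2:8→1,t→2,6→5 3:8→3,t→6,6→3 4:8→6,t→4,6→4 5:8→1,t→7,6→5 6:8→6,t→6,6→6 7:8→8,t→7,6→4 8:8→9,t→4,6→4 9:8→9,t→6,6→10 10:8→6,t→6,6→10.
'88t': run [17, 13, 6, 1] end={s20} — reject; 3/3 del acc.
'8t8': run [17, 13, 2, 1] end={s20} rej; 3/3 deletions ∈↓L.
't6t68': N↓-sim [17, 16, 15, 12, 5, 1] end={s20} rej; 5/5 del acc.
3 minimals (antichain).


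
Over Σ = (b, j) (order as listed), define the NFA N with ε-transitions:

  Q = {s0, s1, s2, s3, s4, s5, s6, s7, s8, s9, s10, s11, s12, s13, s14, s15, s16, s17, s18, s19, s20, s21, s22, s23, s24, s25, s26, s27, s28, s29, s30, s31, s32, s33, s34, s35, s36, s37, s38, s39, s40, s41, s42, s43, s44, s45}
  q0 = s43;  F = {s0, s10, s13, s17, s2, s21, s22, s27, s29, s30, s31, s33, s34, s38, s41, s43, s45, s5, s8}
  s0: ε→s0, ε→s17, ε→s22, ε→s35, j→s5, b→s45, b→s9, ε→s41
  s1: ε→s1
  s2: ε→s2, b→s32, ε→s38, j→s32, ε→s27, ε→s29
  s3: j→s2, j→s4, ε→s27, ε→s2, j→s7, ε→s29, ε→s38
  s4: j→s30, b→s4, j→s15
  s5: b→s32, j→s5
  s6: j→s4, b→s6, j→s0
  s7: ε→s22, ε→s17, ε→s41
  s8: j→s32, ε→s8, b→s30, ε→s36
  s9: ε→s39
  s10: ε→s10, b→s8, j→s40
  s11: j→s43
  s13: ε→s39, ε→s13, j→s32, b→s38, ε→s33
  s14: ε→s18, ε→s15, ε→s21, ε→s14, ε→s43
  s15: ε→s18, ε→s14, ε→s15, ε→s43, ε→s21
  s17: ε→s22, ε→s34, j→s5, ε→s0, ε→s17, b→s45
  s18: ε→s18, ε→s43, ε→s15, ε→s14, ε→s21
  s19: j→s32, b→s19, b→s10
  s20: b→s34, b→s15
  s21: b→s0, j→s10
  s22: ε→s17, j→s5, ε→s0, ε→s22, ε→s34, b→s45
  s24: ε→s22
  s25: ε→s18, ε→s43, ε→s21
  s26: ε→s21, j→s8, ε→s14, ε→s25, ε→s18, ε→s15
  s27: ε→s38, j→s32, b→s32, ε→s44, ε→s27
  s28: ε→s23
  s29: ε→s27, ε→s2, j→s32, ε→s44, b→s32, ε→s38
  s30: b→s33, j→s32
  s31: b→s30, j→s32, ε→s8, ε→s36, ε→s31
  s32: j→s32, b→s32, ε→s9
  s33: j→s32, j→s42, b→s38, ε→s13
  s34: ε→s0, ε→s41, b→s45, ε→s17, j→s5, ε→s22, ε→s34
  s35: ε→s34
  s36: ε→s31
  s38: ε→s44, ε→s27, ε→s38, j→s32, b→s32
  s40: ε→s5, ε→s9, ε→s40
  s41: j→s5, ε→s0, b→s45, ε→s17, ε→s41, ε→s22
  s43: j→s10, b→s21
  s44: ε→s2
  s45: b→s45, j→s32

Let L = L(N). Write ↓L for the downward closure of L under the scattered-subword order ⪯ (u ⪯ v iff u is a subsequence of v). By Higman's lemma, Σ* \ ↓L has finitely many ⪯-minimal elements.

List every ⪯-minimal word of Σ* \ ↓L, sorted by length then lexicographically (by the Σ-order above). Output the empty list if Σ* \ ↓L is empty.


|Q|=46, |F|=19, |δ|=145 (87 ε).
min D↑ (11 st, q0=0, F={8}): 0:b→1,j→2 1:b→3,j→2 2:b→4,j→5 3:b→6,j→5 4:b→7,j→8 5:b→8,j→5 6:b→6,j→8 7:b→9,j→8 8:b→8,j→8 9:b→10,j→8 10:b→8,j→8.
'jbj': N↓-sim [27, 18, 15, 4] end={s32,s39,s42,s9} rej; 3/3 deletions ∈↓L.
'jjb': N↓-sim [27, 18, 6, 3] end={s32,s39,s9} rej; 3/3 deletions ∈↓L.
'bbbj': run [27, 26, 23, 13, 4] end={s32,s39,s42,s9} ∉↓L; 4/4 deletions ∈↓L.
'bbjb': N↓-sim [27, 26, 23, 5, 3] end={s32,s39,s9} ∉↓L; 4/4 deletions ∈↓L.
'jbbbbb': |S_i|=[27, 18, 15, 12, 11, 8, 3] end={s32,s39,s9} rej; 6/6 del acc.
5 obstructions.

A = [jbj, jjb, bbbj, bbjb, jbbbbb].


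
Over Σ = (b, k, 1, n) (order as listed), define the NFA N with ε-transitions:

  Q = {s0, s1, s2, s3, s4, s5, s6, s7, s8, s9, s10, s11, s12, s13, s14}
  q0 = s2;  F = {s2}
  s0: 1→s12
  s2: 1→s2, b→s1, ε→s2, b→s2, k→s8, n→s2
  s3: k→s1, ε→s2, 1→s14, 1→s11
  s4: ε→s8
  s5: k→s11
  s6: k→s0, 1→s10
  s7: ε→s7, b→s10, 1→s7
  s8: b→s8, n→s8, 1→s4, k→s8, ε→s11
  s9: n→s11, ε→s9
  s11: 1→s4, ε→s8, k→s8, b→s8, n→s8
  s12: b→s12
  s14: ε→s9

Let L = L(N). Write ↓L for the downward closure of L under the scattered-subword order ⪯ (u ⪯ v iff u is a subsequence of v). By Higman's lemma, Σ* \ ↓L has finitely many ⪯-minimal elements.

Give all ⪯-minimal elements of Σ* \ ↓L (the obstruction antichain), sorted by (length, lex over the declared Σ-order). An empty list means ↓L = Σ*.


A = [k].

|Q|=15, |F|=1, |δ|=32 (8 ε).
min D↑ (2 st, q0=0, F={1}): 0:b→0,k→1,1→0,n→0 1:b→1,k→1,1→1,n→1 [Hopcroft].
'k': |S_i|=[5, 3] end={s11,s4,s8} — reject; 1/1 deletions ∈↓L.
1 minimals (antichain).


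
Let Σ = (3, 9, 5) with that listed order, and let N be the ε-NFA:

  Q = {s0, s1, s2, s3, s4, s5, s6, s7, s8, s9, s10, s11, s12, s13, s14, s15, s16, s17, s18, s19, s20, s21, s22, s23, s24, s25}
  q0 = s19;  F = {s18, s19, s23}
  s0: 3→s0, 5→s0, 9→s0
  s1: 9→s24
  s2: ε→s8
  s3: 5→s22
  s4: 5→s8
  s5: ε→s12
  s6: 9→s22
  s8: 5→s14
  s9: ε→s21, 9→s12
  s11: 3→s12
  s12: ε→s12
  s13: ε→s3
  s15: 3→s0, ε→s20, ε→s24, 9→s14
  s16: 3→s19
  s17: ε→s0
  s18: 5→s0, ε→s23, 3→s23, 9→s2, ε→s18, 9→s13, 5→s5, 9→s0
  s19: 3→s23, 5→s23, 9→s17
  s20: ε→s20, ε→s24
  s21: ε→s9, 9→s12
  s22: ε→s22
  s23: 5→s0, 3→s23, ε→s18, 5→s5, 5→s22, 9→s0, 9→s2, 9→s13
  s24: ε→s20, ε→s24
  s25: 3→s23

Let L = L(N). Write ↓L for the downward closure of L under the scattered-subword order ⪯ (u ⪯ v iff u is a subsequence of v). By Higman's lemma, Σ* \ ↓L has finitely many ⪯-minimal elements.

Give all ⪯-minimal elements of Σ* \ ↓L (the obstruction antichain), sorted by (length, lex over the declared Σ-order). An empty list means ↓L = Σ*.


|Q|=26, |F|=3, |δ|=48 (17 ε).
min D↑ (3 st, q0=0, F={2}): 0:3→1,9→2,5→1 1:3→1,9→2,5→2 2:3→2,9→2,5→2 (ε-aug+det+¬).
'9': |S_i|=[13, 8] end={s0,s13,s14,s17,s2,s22,s3,s8} ∉↓L; 1/1 deletions ∈↓L.
'35': |S_i|=[13, 11, 5] end={s0,s12,s14,s22,s5} ∉↓L; 2/2 single-dels accept.
'55': |S_i|=[13, 11, 5] end={s0,s12,s14,s22,s5} ∉↓L; 2/2 single-dels accept.
3 obstructions.

A = [9, 35, 55].


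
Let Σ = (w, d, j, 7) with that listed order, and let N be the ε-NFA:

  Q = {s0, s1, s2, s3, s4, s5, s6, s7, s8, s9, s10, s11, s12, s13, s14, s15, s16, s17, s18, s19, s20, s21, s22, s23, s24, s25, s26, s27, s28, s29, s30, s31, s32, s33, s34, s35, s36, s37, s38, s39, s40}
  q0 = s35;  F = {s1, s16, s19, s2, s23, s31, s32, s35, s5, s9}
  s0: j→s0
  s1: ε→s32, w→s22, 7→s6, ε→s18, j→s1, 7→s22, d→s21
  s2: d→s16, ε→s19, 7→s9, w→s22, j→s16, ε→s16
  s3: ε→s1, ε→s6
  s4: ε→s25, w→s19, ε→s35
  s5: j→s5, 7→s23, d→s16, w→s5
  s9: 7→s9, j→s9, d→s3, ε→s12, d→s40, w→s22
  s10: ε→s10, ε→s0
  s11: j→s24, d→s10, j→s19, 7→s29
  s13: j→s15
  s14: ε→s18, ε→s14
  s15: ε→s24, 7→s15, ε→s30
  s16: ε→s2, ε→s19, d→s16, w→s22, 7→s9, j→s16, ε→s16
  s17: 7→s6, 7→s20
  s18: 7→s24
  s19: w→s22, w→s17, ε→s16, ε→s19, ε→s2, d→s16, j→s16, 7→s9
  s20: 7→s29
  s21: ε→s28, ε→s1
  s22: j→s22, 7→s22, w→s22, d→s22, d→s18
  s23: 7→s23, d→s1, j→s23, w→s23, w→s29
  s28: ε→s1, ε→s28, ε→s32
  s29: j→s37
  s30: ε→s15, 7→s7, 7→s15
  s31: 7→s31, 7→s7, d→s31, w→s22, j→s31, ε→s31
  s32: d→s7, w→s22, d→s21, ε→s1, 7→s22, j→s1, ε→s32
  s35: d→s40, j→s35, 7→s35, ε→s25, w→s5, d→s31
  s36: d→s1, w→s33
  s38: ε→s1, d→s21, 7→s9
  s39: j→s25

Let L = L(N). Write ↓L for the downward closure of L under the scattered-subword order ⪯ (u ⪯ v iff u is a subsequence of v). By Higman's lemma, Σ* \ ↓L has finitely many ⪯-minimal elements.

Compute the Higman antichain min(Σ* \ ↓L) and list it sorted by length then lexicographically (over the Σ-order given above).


A = [dw, w7d7].

|Q|=41, |F|=10, |δ|=104 (32 ε).
min D↑ (8 st, q0=0, F={5}): 0:w→1,d→2,j→0,7→0 1:w→1,d→3,j→1,7→4 2:w→5,d→2,j→2,7→2 3:w→5,d→3,j→3,7→6 4:w→4,d→7,j→4,7→4 5:w→5,d→5,j→5,7→5 6:w→5,d→7,j→6,7→6 7:w→5,d→7,j→7,7→5.
'dw': run [25, 21, 8] end={s17,s18,s20,s22,s24,s29,s37,s6} ∉↓L; 2/2 deletions ∈↓L.
'w7d7': run [25, 22, 17, 11, 4] end={s18,s22,s24,s6} — reject; 4/4 single-dels accept.
2 words, ⪯-incomp.


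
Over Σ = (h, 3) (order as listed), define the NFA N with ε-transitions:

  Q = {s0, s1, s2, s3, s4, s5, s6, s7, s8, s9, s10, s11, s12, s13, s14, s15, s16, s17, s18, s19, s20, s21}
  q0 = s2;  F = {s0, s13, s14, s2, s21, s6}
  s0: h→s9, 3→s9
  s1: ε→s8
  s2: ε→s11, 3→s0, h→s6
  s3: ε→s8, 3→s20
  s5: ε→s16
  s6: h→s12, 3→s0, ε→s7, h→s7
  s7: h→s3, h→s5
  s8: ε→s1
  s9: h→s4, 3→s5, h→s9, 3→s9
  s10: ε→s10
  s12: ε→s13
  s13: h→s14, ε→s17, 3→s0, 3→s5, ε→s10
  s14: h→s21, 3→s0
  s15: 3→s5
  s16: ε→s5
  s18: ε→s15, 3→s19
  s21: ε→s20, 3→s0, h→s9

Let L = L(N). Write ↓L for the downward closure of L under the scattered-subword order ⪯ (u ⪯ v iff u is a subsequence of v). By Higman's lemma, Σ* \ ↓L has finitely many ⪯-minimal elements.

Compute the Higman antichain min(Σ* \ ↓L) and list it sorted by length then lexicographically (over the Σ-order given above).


Antichain: [3h, 33, hhhhh].

|Q|=22, |F|=6, |δ|=36 (13 ε).
min D↑ (7 st, q0=0, F={4}): 0:h→1,3→2 1:h→3,3→2 2:h→4,3→4 3:h→5,3→2 4:h→4,3→4 5:h→6,3→2 6:h→4,3→2 (ε-aug+det+¬).
'3h': run [19, 6, 4] end={s16,s4,s5,s9} rej; 2/2 deletions ∈↓L.
'33': |S_i|=[19, 6, 4] end={s16,s4,s5,s9} — reject; 2/2 single-dels accept.
'hhhhh': N↓-sim [19, 17, 16, 11, 7, 4] end={s16,s4,s5,s9} rej; 5/5 single-dels accept.
3 words, ⪯-incomp.


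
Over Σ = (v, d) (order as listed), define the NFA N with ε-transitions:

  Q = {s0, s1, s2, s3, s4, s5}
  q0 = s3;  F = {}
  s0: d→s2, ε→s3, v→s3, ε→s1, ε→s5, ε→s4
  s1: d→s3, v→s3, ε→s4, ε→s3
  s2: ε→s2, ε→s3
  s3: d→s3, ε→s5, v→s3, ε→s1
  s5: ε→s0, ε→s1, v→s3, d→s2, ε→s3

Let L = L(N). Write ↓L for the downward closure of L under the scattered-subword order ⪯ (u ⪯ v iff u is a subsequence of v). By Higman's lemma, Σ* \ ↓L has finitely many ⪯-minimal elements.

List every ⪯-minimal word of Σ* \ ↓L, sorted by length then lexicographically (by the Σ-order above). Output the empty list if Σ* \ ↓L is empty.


A = [ε].

|Q|=6, |F|=0, |δ|=21 (13 ε).
min D↑ (1 st, q0=0, F={0}): 0:v→0,d→0 [Hopcroft].
ε ∈ L(D↑) ⇒ ↓L = ∅.


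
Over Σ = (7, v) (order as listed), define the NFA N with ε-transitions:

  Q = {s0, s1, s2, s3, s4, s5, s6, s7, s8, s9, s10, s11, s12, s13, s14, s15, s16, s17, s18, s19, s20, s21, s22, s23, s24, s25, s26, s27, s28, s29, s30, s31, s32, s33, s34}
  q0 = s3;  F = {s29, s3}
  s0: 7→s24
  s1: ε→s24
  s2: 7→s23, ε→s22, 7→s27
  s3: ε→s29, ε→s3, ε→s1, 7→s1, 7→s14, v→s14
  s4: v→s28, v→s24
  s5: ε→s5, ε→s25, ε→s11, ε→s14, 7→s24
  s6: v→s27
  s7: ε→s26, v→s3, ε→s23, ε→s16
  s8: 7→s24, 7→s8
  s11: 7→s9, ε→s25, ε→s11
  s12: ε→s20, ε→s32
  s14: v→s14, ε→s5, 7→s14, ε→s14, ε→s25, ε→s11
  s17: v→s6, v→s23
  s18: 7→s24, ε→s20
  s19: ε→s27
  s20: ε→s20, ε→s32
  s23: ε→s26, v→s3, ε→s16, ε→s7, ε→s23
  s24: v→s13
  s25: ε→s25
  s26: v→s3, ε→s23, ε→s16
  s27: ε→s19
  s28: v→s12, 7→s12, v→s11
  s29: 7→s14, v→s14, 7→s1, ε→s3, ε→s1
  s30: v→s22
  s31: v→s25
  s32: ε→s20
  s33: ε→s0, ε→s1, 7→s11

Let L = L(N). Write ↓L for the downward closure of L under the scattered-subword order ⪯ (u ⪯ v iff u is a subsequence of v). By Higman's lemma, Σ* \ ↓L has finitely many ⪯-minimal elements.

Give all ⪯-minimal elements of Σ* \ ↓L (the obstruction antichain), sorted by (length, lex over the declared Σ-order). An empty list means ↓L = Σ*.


min(Σ*\↓L) = [7, v].

|Q|=35, |F|=2, |δ|=68 (37 ε).
min D↑ (2 st, q0=0, F={1}): 0:7→1,v→1 1:7→1,v→1 [Hopcroft].
'7': run [10, 8] end={s1,s11,s13,s14,s24,s25,s5,s9} ∉↓L; 1/1 deletions ∈↓L.
'v': N↓-sim [10, 7] end={s11,s13,s14,s24,s25,s5,s9} ∉↓L; 1/1 deletions ∈↓L.
2 minimals (antichain).
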